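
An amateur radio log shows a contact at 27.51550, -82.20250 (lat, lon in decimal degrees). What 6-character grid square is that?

Shift to the Maidenhead origin (180°W, 90°S): lon 97.7975, lat 117.5155.
Field: lon ⌊97.7975/20⌋ = 4 → E; lat ⌊117.5155/10⌋ = 11 → L.
Square: lon ⌊17.7975/2⌋ = 8; lat ⌊7.5155/1⌋ = 7.
Subsquare: lon ⌊1.7975/0.0833333⌋ = 21 → v; lat ⌊0.5155/0.0416667⌋ = 12 → m.

EL87vm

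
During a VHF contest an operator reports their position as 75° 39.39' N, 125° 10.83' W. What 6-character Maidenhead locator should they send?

Shift to the Maidenhead origin (180°W, 90°S): lon 54.8195, lat 165.6565.
Field (20°×10°, letters A–R): lon ⌊54.8195/20⌋ = 2 → C; lat ⌊165.6565/10⌋ = 16 → Q.
Square (2°×1°, digits 0–9): lon ⌊14.8195/2⌋ = 7; lat ⌊5.6565/1⌋ = 5.
Subsquare (5′×2.5′, letters a–x): lon ⌊0.8195/0.0833333⌋ = 9 → j; lat ⌊0.6565/0.0416667⌋ = 15 → p.

CQ75jp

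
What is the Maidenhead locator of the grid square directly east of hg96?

IG06

Longitude square 9; +1 → 10, wraps to 0, carry into field.
Longitude field H = 7; +1 → 8 = I.
The latitude characters are unchanged.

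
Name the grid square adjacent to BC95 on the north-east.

Longitude square 9; +1 → 10, wraps to 0, carry into field.
Longitude field B = 1; +1 → 2 = C.
Latitude square 5; +1 → 6.

CC06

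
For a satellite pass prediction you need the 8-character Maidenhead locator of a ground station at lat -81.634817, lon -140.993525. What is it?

Offset from 180°W / 90°S: lon 39.00647°, lat 8.36518°.
Field (20°×10°, letters A–R): 39.00647/20 → 1 → B, 8.36518/10 → 0 → A; chars BA.
Square (2°×1°, digits 0–9): 19.00647/2 → 9, 8.36518/1 → 8; chars 98.
Subsquare (5′×2.5′, letters a–x): 1.00647/0.0833333 → 12 → m, 0.36518/0.0416667 → 8 → i; chars mi.
Extended square (30″×15″, digits 0–9): 0.00647/0.00833333 → 0, 0.03185/0.00416667 → 7; chars 07.

BA98mi07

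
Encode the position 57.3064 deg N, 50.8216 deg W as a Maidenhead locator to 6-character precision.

GO47oh

Offset from 180°W / 90°S: lon 129.1784°, lat 147.3064°.
Field: lon ⌊129.1784/20⌋ = 6 → G; lat ⌊147.3064/10⌋ = 14 → O.
Square: lon ⌊9.1784/2⌋ = 4; lat ⌊7.3064/1⌋ = 7.
Subsquare: lon ⌊1.1784/0.0833333⌋ = 14 → o; lat ⌊0.3064/0.0416667⌋ = 7 → h.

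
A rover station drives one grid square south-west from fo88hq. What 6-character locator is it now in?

FO88gp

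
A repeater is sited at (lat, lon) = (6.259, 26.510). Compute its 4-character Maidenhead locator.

Shift to the Maidenhead origin (180°W, 90°S): lon 206.51, lat 96.26.
Field: 206.51/20 → 10 → K, 96.26/10 → 9 → J; chars KJ.
Square: 6.51/2 → 3, 6.26/1 → 6; chars 36.

KJ36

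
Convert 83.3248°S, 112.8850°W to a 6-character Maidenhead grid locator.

DA36nq

Add 180° to longitude and 90° to latitude: 67.1150, 6.6752.
Field (20°×10°, letters A–R): 67.1150/20 → 3 → D, 6.6752/10 → 0 → A; chars DA.
Square (2°×1°, digits 0–9): 7.1150/2 → 3, 6.6752/1 → 6; chars 36.
Subsquare (5′×2.5′, letters a–x): 1.1150/0.0833333 → 13 → n, 0.6752/0.0416667 → 16 → q; chars nq.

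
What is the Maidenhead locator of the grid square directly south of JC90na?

JB99nx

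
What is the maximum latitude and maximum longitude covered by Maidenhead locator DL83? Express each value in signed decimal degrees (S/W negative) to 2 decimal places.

24.00, -102.00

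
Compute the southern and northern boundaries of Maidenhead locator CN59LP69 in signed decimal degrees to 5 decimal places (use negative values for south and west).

Field C=2, N=13: +2·20° lon, +13·10° lat → SW at lon -140°, lat 40°.
Square 5, 9: +5·2° lon, +9·1° lat → SW at lon -130°, lat 49°.
Subsquare l=11, p=15: +11·0.0833333° lon, +15·0.0416667° lat → SW at lon -129.083°, lat 49.625°.
Extended square 6, 9: +6·0.00833333° lon, +9·0.00416667° lat → SW at lon -129.033°, lat 49.6625°.
Cell spans 0.00833333° lon × 0.00416667° lat.
south 49.66250, north 49.66667.

49.66250, 49.66667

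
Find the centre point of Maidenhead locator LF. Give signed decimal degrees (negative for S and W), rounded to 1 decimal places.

-35.0, 50.0

Field L=11, F=5: +11·20° lon, +5·10° lat → SW at lon 40°, lat -40°.
Cell spans 20° lon × 10° lat. Centre is SW corner plus half of each.
latitude -35.0, longitude 50.0.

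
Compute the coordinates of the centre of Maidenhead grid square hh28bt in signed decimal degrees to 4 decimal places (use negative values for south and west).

-11.1875, -35.8750

Field H=7, H=7: +7·20° lon, +7·10° lat → SW at lon -40°, lat -20°.
Square 2, 8: +2·2° lon, +8·1° lat → SW at lon -36°, lat -12°.
Subsquare b=1, t=19: +1·0.0833333° lon, +19·0.0416667° lat → SW at lon -35.9167°, lat -11.2083°.
Cell spans 0.0833333° lon × 0.0416667° lat. Centre is SW corner plus half of each.
latitude -11.1875, longitude -35.8750.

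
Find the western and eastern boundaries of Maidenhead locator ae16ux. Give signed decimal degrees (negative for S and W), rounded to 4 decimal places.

Field A=0, E=4: +0·20° lon, +4·10° lat → SW at lon -180°, lat -50°.
Square 1, 6: +1·2° lon, +6·1° lat → SW at lon -178°, lat -44°.
Subsquare u=20, x=23: +20·0.0833333° lon, +23·0.0416667° lat → SW at lon -176.333°, lat -43.0417°.
Cell spans 0.0833333° lon × 0.0416667° lat.
west -176.3333, east -176.2500.

-176.3333, -176.2500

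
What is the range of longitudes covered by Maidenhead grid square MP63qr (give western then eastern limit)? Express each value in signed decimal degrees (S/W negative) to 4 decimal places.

73.3333, 73.4167

Field M=12, P=15: +12·20° lon, +15·10° lat → SW at lon 60°, lat 60°.
Square 6, 3: +6·2° lon, +3·1° lat → SW at lon 72°, lat 63°.
Subsquare q=16, r=17: +16·0.0833333° lon, +17·0.0416667° lat → SW at lon 73.3333°, lat 63.7083°.
Cell spans 0.0833333° lon × 0.0416667° lat.
west 73.3333, east 73.4167.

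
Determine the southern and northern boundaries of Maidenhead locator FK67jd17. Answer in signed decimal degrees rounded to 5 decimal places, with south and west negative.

Field F=5, K=10: +5·20° lon, +10·10° lat → SW at lon -80°, lat 10°.
Square 6, 7: +6·2° lon, +7·1° lat → SW at lon -68°, lat 17°.
Subsquare j=9, d=3: +9·0.0833333° lon, +3·0.0416667° lat → SW at lon -67.25°, lat 17.125°.
Extended square 1, 7: +1·0.00833333° lon, +7·0.00416667° lat → SW at lon -67.2417°, lat 17.1542°.
Cell spans 0.00833333° lon × 0.00416667° lat.
south 17.15417, north 17.15833.

17.15417, 17.15833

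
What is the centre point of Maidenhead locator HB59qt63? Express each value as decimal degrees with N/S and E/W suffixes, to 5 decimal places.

70.19375° S, 28.61250° W

Field H=7, B=1: +7·20° lon, +1·10° lat → SW at lon -40°, lat -80°.
Square 5, 9: +5·2° lon, +9·1° lat → SW at lon -30°, lat -71°.
Subsquare q=16, t=19: +16·0.0833333° lon, +19·0.0416667° lat → SW at lon -28.6667°, lat -70.2083°.
Extended square 6, 3: +6·0.00833333° lon, +3·0.00416667° lat → SW at lon -28.6167°, lat -70.1958°.
Cell spans 0.00833333° lon × 0.00416667° lat. Centre is SW corner plus half of each.
latitude 70.19375° S, longitude 28.61250° W.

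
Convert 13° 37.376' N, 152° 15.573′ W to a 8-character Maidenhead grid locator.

BK33uo89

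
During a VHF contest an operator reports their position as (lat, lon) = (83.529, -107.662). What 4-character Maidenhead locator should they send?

DR63

Shift to the Maidenhead origin (180°W, 90°S): lon 72.34, lat 173.53.
Field: lon ⌊72.34/20⌋ = 3 → D; lat ⌊173.53/10⌋ = 17 → R.
Square: lon ⌊12.34/2⌋ = 6; lat ⌊3.53/1⌋ = 3.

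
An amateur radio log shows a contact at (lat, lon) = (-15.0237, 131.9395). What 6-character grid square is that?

PH54xx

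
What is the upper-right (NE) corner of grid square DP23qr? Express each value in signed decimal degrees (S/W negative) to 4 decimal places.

63.7500, -114.5833

Field D=3, P=15: +3·20° lon, +15·10° lat → SW at lon -120°, lat 60°.
Square 2, 3: +2·2° lon, +3·1° lat → SW at lon -116°, lat 63°.
Subsquare q=16, r=17: +16·0.0833333° lon, +17·0.0416667° lat → SW at lon -114.667°, lat 63.7083°.
Cell spans 0.0833333° lon × 0.0416667° lat. NE corner is SW corner plus one full cell.
latitude 63.7500, longitude -114.5833.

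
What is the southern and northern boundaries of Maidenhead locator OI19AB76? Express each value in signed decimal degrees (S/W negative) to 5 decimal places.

-0.93333, -0.92917

Field O=14, I=8: +14·20° lon, +8·10° lat → SW at lon 100°, lat -10°.
Square 1, 9: +1·2° lon, +9·1° lat → SW at lon 102°, lat -1°.
Subsquare a=0, b=1: +0·0.0833333° lon, +1·0.0416667° lat → SW at lon 102°, lat -0.958333°.
Extended square 7, 6: +7·0.00833333° lon, +6·0.00416667° lat → SW at lon 102.058°, lat -0.933333°.
Cell spans 0.00833333° lon × 0.00416667° lat.
south -0.93333, north -0.92917.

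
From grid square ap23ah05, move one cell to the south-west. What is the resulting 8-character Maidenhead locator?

AP13xh94

Longitude extended square 0; −1 → -1, wraps to 9, carry into subsquare.
Longitude subsquare a = 0; −1 → -1, wraps to 23 = x, carry into square.
Longitude square 2; −1 → 1.
Latitude extended square 5; −1 → 4.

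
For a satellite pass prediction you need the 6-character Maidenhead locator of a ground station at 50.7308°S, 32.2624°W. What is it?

HD39ug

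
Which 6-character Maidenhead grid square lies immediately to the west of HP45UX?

Longitude subsquare u = 20; −1 → 19 = t.
The latitude characters are unchanged.

HP45tx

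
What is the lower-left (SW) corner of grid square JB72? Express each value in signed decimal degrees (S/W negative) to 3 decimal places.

-78.000, 14.000

Field J=9, B=1: +9·20° lon, +1·10° lat → SW at lon 0°, lat -80°.
Square 7, 2: +7·2° lon, +2·1° lat → SW at lon 14°, lat -78°.
latitude -78.000, longitude 14.000.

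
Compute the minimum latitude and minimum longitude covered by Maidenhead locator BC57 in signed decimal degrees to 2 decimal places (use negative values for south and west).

-63.00, -150.00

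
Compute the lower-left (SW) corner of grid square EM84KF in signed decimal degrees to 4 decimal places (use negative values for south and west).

34.2083, -83.1667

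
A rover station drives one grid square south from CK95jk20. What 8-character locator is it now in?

Latitude extended square 0; −1 → -1, wraps to 9, carry into subsquare.
Latitude subsquare k = 10; −1 → 9 = j.
The longitude characters are unchanged.

CK95jj29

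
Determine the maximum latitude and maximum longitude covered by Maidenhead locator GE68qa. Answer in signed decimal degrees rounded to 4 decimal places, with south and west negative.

-41.9583, -46.5833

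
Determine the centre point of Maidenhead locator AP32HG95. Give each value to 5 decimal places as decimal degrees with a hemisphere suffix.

Field A=0, P=15: +0·20° lon, +15·10° lat → SW at lon -180°, lat 60°.
Square 3, 2: +3·2° lon, +2·1° lat → SW at lon -174°, lat 62°.
Subsquare h=7, g=6: +7·0.0833333° lon, +6·0.0416667° lat → SW at lon -173.417°, lat 62.25°.
Extended square 9, 5: +9·0.00833333° lon, +5·0.00416667° lat → SW at lon -173.342°, lat 62.2708°.
Cell spans 0.00833333° lon × 0.00416667° lat. Centre is SW corner plus half of each.
latitude 62.27292° N, longitude 173.33750° W.

62.27292° N, 173.33750° W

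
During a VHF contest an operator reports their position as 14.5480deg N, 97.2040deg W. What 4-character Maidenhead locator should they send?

EK14

Add 180° to longitude and 90° to latitude: 82.80, 104.55.
Field (20°×10°, letters A–R): 82.80/20 → 4 → E, 104.55/10 → 10 → K; chars EK.
Square (2°×1°, digits 0–9): 2.80/2 → 1, 4.55/1 → 4; chars 14.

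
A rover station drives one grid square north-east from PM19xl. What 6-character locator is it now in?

PM29am

Longitude subsquare x = 23; +1 → 24, wraps to 0 = a, carry into square.
Longitude square 1; +1 → 2.
Latitude subsquare l = 11; +1 → 12 = m.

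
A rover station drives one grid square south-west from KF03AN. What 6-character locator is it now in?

Longitude subsquare a = 0; −1 → -1, wraps to 23 = x, carry into square.
Longitude square 0; −1 → -1, wraps to 9, carry into field.
Longitude field K = 10; −1 → 9 = J.
Latitude subsquare n = 13; −1 → 12 = m.

JF93xm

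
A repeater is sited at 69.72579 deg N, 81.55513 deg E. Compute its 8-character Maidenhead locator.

NP09sr64

Shift to the Maidenhead origin (180°W, 90°S): lon 261.55513, lat 159.72579.
Field: lon ⌊261.55513/20⌋ = 13 → N; lat ⌊159.72579/10⌋ = 15 → P.
Square: lon ⌊1.55513/2⌋ = 0; lat ⌊9.72579/1⌋ = 9.
Subsquare: lon ⌊1.55513/0.0833333⌋ = 18 → s; lat ⌊0.72579/0.0416667⌋ = 17 → r.
Extended square: lon ⌊0.05513/0.00833333⌋ = 6; lat ⌊0.01746/0.00416667⌋ = 4.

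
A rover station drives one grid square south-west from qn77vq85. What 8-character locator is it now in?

QN77vq74

Longitude extended square 8; −1 → 7.
Latitude extended square 5; −1 → 4.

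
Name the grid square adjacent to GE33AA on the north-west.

GE23xb

Longitude subsquare a = 0; −1 → -1, wraps to 23 = x, carry into square.
Longitude square 3; −1 → 2.
Latitude subsquare a = 0; +1 → 1 = b.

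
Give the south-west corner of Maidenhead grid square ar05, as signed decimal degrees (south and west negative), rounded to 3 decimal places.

85.000, -180.000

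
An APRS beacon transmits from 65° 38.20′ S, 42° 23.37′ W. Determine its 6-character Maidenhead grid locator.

Add 180° to longitude and 90° to latitude: 137.6105, 24.3633.
Field: lon ⌊137.6105/20⌋ = 6 → G; lat ⌊24.3633/10⌋ = 2 → C.
Square: lon ⌊17.6105/2⌋ = 8; lat ⌊4.3633/1⌋ = 4.
Subsquare: lon ⌊1.6105/0.0833333⌋ = 19 → t; lat ⌊0.3633/0.0416667⌋ = 8 → i.

GC84ti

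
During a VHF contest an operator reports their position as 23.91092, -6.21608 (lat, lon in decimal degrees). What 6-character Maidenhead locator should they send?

IL63vv

Offset from 180°W / 90°S: lon 173.7839°, lat 113.9109°.
Field: lon ⌊173.7839/20⌋ = 8 → I; lat ⌊113.9109/10⌋ = 11 → L.
Square: lon ⌊13.7839/2⌋ = 6; lat ⌊3.9109/1⌋ = 3.
Subsquare: lon ⌊1.7839/0.0833333⌋ = 21 → v; lat ⌊0.9109/0.0416667⌋ = 21 → v.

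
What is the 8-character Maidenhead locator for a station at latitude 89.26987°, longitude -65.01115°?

FR79lg84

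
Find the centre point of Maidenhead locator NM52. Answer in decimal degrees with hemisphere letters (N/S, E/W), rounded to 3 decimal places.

Field N=13, M=12: +13·20° lon, +12·10° lat → SW at lon 80°, lat 30°.
Square 5, 2: +5·2° lon, +2·1° lat → SW at lon 90°, lat 32°.
Cell spans 2° lon × 1° lat. Centre is SW corner plus half of each.
latitude 32.500° N, longitude 91.000° E.

32.500° N, 91.000° E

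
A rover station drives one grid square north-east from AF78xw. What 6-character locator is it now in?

Longitude subsquare x = 23; +1 → 24, wraps to 0 = a, carry into square.
Longitude square 7; +1 → 8.
Latitude subsquare w = 22; +1 → 23 = x.

AF88ax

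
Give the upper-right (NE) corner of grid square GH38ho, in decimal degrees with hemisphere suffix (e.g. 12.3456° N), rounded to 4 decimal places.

11.3750° S, 53.3333° W

Field G=6, H=7: +6·20° lon, +7·10° lat → SW at lon -60°, lat -20°.
Square 3, 8: +3·2° lon, +8·1° lat → SW at lon -54°, lat -12°.
Subsquare h=7, o=14: +7·0.0833333° lon, +14·0.0416667° lat → SW at lon -53.4167°, lat -11.4167°.
Cell spans 0.0833333° lon × 0.0416667° lat. NE corner is SW corner plus one full cell.
latitude 11.3750° S, longitude 53.3333° W.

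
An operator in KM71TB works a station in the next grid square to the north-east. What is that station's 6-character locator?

KM71uc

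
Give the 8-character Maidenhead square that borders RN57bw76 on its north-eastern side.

RN57bw87

Longitude extended square 7; +1 → 8.
Latitude extended square 6; +1 → 7.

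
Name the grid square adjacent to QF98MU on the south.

Latitude subsquare u = 20; −1 → 19 = t.
The longitude characters are unchanged.

QF98mt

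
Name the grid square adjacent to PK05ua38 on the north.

PK05ua39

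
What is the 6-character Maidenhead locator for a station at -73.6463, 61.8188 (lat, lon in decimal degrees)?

MB06vi

Shift to the Maidenhead origin (180°W, 90°S): lon 241.8188, lat 16.3537.
Field: 241.8188/20 → 12 → M, 16.3537/10 → 1 → B; chars MB.
Square: 1.8188/2 → 0, 6.3537/1 → 6; chars 06.
Subsquare: 1.8188/0.0833333 → 21 → v, 0.3537/0.0416667 → 8 → i; chars vi.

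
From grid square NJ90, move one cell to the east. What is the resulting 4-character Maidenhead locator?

OJ00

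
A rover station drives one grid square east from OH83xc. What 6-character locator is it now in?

OH93ac

Longitude subsquare x = 23; +1 → 24, wraps to 0 = a, carry into square.
Longitude square 8; +1 → 9.
The latitude characters are unchanged.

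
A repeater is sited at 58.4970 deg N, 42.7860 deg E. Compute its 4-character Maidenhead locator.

LO18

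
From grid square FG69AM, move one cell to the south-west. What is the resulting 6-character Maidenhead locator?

FG59xl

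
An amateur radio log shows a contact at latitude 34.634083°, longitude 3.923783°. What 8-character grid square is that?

Shift to the Maidenhead origin (180°W, 90°S): lon 183.92378, lat 124.63408.
Field: lon ⌊183.92378/20⌋ = 9 → J; lat ⌊124.63408/10⌋ = 12 → M.
Square: lon ⌊3.92378/2⌋ = 1; lat ⌊4.63408/1⌋ = 4.
Subsquare: lon ⌊1.92378/0.0833333⌋ = 23 → x; lat ⌊0.63408/0.0416667⌋ = 15 → p.
Extended square: lon ⌊0.00712/0.00833333⌋ = 0; lat ⌊0.00908/0.00416667⌋ = 2.

JM14xp02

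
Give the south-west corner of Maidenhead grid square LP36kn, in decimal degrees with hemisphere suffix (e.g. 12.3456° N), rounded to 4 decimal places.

66.5417° N, 46.8333° E

Field L=11, P=15: +11·20° lon, +15·10° lat → SW at lon 40°, lat 60°.
Square 3, 6: +3·2° lon, +6·1° lat → SW at lon 46°, lat 66°.
Subsquare k=10, n=13: +10·0.0833333° lon, +13·0.0416667° lat → SW at lon 46.8333°, lat 66.5417°.
latitude 66.5417° N, longitude 46.8333° E.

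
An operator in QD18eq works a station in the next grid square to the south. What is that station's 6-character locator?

QD18ep

Latitude subsquare q = 16; −1 → 15 = p.
The longitude characters are unchanged.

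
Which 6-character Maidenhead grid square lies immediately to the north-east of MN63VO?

MN63wp

Longitude subsquare v = 21; +1 → 22 = w.
Latitude subsquare o = 14; +1 → 15 = p.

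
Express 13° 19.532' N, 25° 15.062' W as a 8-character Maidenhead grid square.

HK73ih98

Add 180° to longitude and 90° to latitude: 154.74897, 103.32553.
Field: 154.74897/20 → 7 → H, 103.32553/10 → 10 → K; chars HK.
Square: 14.74897/2 → 7, 3.32553/1 → 3; chars 73.
Subsquare: 0.74897/0.0833333 → 8 → i, 0.32553/0.0416667 → 7 → h; chars ih.
Extended square: 0.08230/0.00833333 → 9, 0.03387/0.00416667 → 8; chars 98.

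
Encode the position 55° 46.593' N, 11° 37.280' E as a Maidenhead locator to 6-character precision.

JO55ts

Add 180° to longitude and 90° to latitude: 191.6213, 145.7765.
Field: lon ⌊191.6213/20⌋ = 9 → J; lat ⌊145.7765/10⌋ = 14 → O.
Square: lon ⌊11.6213/2⌋ = 5; lat ⌊5.7765/1⌋ = 5.
Subsquare: lon ⌊1.6213/0.0833333⌋ = 19 → t; lat ⌊0.7765/0.0416667⌋ = 18 → s.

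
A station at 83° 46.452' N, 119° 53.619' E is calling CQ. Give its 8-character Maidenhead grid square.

OR93ws75

Add 180° to longitude and 90° to latitude: 299.89365, 173.77420.
Field: lon ⌊299.89365/20⌋ = 14 → O; lat ⌊173.77420/10⌋ = 17 → R.
Square: lon ⌊19.89365/2⌋ = 9; lat ⌊3.77420/1⌋ = 3.
Subsquare: lon ⌊1.89365/0.0833333⌋ = 22 → w; lat ⌊0.77420/0.0416667⌋ = 18 → s.
Extended square: lon ⌊0.06032/0.00833333⌋ = 7; lat ⌊0.02420/0.00416667⌋ = 5.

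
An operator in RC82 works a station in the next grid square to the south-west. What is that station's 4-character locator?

Longitude square 8; −1 → 7.
Latitude square 2; −1 → 1.

RC71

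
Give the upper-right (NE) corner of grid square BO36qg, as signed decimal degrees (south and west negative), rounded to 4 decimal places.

Field B=1, O=14: +1·20° lon, +14·10° lat → SW at lon -160°, lat 50°.
Square 3, 6: +3·2° lon, +6·1° lat → SW at lon -154°, lat 56°.
Subsquare q=16, g=6: +16·0.0833333° lon, +6·0.0416667° lat → SW at lon -152.667°, lat 56.25°.
Cell spans 0.0833333° lon × 0.0416667° lat. NE corner is SW corner plus one full cell.
latitude 56.2917, longitude -152.5833.

56.2917, -152.5833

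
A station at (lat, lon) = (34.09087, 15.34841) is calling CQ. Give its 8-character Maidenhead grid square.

JM74qc11

Shift to the Maidenhead origin (180°W, 90°S): lon 195.34841, lat 124.09087.
Field: lon ⌊195.34841/20⌋ = 9 → J; lat ⌊124.09087/10⌋ = 12 → M.
Square: lon ⌊15.34841/2⌋ = 7; lat ⌊4.09087/1⌋ = 4.
Subsquare: lon ⌊1.34841/0.0833333⌋ = 16 → q; lat ⌊0.09087/0.0416667⌋ = 2 → c.
Extended square: lon ⌊0.01508/0.00833333⌋ = 1; lat ⌊0.00754/0.00416667⌋ = 1.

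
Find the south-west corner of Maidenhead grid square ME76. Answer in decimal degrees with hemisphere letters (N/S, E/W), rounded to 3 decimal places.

44.000° S, 74.000° E

Field M=12, E=4: +12·20° lon, +4·10° lat → SW at lon 60°, lat -50°.
Square 7, 6: +7·2° lon, +6·1° lat → SW at lon 74°, lat -44°.
latitude 44.000° S, longitude 74.000° E.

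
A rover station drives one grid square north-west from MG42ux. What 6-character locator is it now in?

MG43ta

Longitude subsquare u = 20; −1 → 19 = t.
Latitude subsquare x = 23; +1 → 24, wraps to 0 = a, carry into square.
Latitude square 2; +1 → 3.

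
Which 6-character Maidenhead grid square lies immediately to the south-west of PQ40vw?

Longitude subsquare v = 21; −1 → 20 = u.
Latitude subsquare w = 22; −1 → 21 = v.

PQ40uv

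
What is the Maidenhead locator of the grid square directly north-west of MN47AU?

Longitude subsquare a = 0; −1 → -1, wraps to 23 = x, carry into square.
Longitude square 4; −1 → 3.
Latitude subsquare u = 20; +1 → 21 = v.

MN37xv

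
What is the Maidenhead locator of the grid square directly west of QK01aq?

Longitude subsquare a = 0; −1 → -1, wraps to 23 = x, carry into square.
Longitude square 0; −1 → -1, wraps to 9, carry into field.
Longitude field Q = 16; −1 → 15 = P.
The latitude characters are unchanged.

PK91xq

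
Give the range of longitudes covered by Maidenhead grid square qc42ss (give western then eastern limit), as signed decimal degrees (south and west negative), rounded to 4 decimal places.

149.5000, 149.5833

Field Q=16, C=2: +16·20° lon, +2·10° lat → SW at lon 140°, lat -70°.
Square 4, 2: +4·2° lon, +2·1° lat → SW at lon 148°, lat -68°.
Subsquare s=18, s=18: +18·0.0833333° lon, +18·0.0416667° lat → SW at lon 149.5°, lat -67.25°.
Cell spans 0.0833333° lon × 0.0416667° lat.
west 149.5000, east 149.5833.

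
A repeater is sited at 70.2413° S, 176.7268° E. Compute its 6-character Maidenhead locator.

Offset from 180°W / 90°S: lon 356.7268°, lat 19.7587°.
Field: 356.7268/20 → 17 → R, 19.7587/10 → 1 → B; chars RB.
Square: 16.7268/2 → 8, 9.7587/1 → 9; chars 89.
Subsquare: 0.7268/0.0833333 → 8 → i, 0.7587/0.0416667 → 18 → s; chars is.

RB89is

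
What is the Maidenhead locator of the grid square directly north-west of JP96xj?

Longitude subsquare x = 23; −1 → 22 = w.
Latitude subsquare j = 9; +1 → 10 = k.

JP96wk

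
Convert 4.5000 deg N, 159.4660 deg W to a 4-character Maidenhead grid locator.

BJ04

Shift to the Maidenhead origin (180°W, 90°S): lon 20.53, lat 94.50.
Field (20°×10°, letters A–R): 20.53/20 → 1 → B, 94.50/10 → 9 → J; chars BJ.
Square (2°×1°, digits 0–9): 0.53/2 → 0, 4.50/1 → 4; chars 04.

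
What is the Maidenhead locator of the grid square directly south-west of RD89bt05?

RD89at94

Longitude extended square 0; −1 → -1, wraps to 9, carry into subsquare.
Longitude subsquare b = 1; −1 → 0 = a.
Latitude extended square 5; −1 → 4.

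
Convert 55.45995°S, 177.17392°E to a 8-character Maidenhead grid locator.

Add 180° to longitude and 90° to latitude: 357.17392, 34.54005.
Field: lon ⌊357.17392/20⌋ = 17 → R; lat ⌊34.54005/10⌋ = 3 → D.
Square: lon ⌊17.17392/2⌋ = 8; lat ⌊4.54005/1⌋ = 4.
Subsquare: lon ⌊1.17392/0.0833333⌋ = 14 → o; lat ⌊0.54005/0.0416667⌋ = 12 → m.
Extended square: lon ⌊0.00725/0.00833333⌋ = 0; lat ⌊0.04005/0.00416667⌋ = 9.

RD84om09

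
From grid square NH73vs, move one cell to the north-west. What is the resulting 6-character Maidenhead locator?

NH73ut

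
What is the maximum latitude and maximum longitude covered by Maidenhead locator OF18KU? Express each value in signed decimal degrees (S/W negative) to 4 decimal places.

-31.1250, 102.9167

Field O=14, F=5: +14·20° lon, +5·10° lat → SW at lon 100°, lat -40°.
Square 1, 8: +1·2° lon, +8·1° lat → SW at lon 102°, lat -32°.
Subsquare k=10, u=20: +10·0.0833333° lon, +20·0.0416667° lat → SW at lon 102.833°, lat -31.1667°.
Cell spans 0.0833333° lon × 0.0416667° lat. NE corner is SW corner plus one full cell.
latitude -31.1250, longitude 102.9167.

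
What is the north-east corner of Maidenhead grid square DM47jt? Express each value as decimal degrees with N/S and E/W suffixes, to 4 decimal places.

Field D=3, M=12: +3·20° lon, +12·10° lat → SW at lon -120°, lat 30°.
Square 4, 7: +4·2° lon, +7·1° lat → SW at lon -112°, lat 37°.
Subsquare j=9, t=19: +9·0.0833333° lon, +19·0.0416667° lat → SW at lon -111.25°, lat 37.7917°.
Cell spans 0.0833333° lon × 0.0416667° lat. NE corner is SW corner plus one full cell.
latitude 37.8333° N, longitude 111.1667° W.

37.8333° N, 111.1667° W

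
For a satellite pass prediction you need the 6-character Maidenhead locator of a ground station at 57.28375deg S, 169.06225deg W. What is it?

AD52lr

Add 180° to longitude and 90° to latitude: 10.9377, 32.7163.
Field (20°×10°, letters A–R): 10.9377/20 → 0 → A, 32.7163/10 → 3 → D; chars AD.
Square (2°×1°, digits 0–9): 10.9377/2 → 5, 2.7163/1 → 2; chars 52.
Subsquare (5′×2.5′, letters a–x): 0.9377/0.0833333 → 11 → l, 0.7163/0.0416667 → 17 → r; chars lr.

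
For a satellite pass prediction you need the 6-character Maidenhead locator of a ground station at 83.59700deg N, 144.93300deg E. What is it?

Add 180° to longitude and 90° to latitude: 324.9330, 173.5970.
Field (20°×10°, letters A–R): 324.9330/20 → 16 → Q, 173.5970/10 → 17 → R; chars QR.
Square (2°×1°, digits 0–9): 4.9330/2 → 2, 3.5970/1 → 3; chars 23.
Subsquare (5′×2.5′, letters a–x): 0.9330/0.0833333 → 11 → l, 0.5970/0.0416667 → 14 → o; chars lo.

QR23lo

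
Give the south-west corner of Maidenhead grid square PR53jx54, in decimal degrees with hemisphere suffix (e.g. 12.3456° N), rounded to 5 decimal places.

Field P=15, R=17: +15·20° lon, +17·10° lat → SW at lon 120°, lat 80°.
Square 5, 3: +5·2° lon, +3·1° lat → SW at lon 130°, lat 83°.
Subsquare j=9, x=23: +9·0.0833333° lon, +23·0.0416667° lat → SW at lon 130.75°, lat 83.9583°.
Extended square 5, 4: +5·0.00833333° lon, +4·0.00416667° lat → SW at lon 130.792°, lat 83.975°.
latitude 83.97500° N, longitude 130.79167° E.

83.97500° N, 130.79167° E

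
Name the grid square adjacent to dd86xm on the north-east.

Longitude subsquare x = 23; +1 → 24, wraps to 0 = a, carry into square.
Longitude square 8; +1 → 9.
Latitude subsquare m = 12; +1 → 13 = n.

DD96an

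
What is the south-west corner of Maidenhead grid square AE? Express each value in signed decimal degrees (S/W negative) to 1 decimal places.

-50.0, -180.0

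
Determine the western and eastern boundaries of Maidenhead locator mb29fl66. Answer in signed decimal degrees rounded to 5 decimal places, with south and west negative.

Field M=12, B=1: +12·20° lon, +1·10° lat → SW at lon 60°, lat -80°.
Square 2, 9: +2·2° lon, +9·1° lat → SW at lon 64°, lat -71°.
Subsquare f=5, l=11: +5·0.0833333° lon, +11·0.0416667° lat → SW at lon 64.4167°, lat -70.5417°.
Extended square 6, 6: +6·0.00833333° lon, +6·0.00416667° lat → SW at lon 64.4667°, lat -70.5167°.
Cell spans 0.00833333° lon × 0.00416667° lat.
west 64.46667, east 64.47500.

64.46667, 64.47500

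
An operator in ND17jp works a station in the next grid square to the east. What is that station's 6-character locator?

ND17kp

Longitude subsquare j = 9; +1 → 10 = k.
The latitude characters are unchanged.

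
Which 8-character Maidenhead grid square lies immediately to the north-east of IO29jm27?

IO29jm38

Longitude extended square 2; +1 → 3.
Latitude extended square 7; +1 → 8.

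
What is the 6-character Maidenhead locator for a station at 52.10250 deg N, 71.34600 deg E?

MO52qc

Add 180° to longitude and 90° to latitude: 251.3460, 142.1025.
Field: lon ⌊251.3460/20⌋ = 12 → M; lat ⌊142.1025/10⌋ = 14 → O.
Square: lon ⌊11.3460/2⌋ = 5; lat ⌊2.1025/1⌋ = 2.
Subsquare: lon ⌊1.3460/0.0833333⌋ = 16 → q; lat ⌊0.1025/0.0416667⌋ = 2 → c.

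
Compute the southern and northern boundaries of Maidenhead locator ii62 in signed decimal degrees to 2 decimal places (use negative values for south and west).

-8.00, -7.00

Field I=8, I=8: +8·20° lon, +8·10° lat → SW at lon -20°, lat -10°.
Square 6, 2: +6·2° lon, +2·1° lat → SW at lon -8°, lat -8°.
Cell spans 2° lon × 1° lat.
south -8.00, north -7.00.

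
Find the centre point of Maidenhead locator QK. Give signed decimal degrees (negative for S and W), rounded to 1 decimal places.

15.0, 150.0

Field Q=16, K=10: +16·20° lon, +10·10° lat → SW at lon 140°, lat 10°.
Cell spans 20° lon × 10° lat. Centre is SW corner plus half of each.
latitude 15.0, longitude 150.0.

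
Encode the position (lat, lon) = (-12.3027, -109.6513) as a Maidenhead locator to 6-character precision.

DH57eq

Shift to the Maidenhead origin (180°W, 90°S): lon 70.3487, lat 77.6973.
Field: 70.3487/20 → 3 → D, 77.6973/10 → 7 → H; chars DH.
Square: 10.3487/2 → 5, 7.6973/1 → 7; chars 57.
Subsquare: 0.3487/0.0833333 → 4 → e, 0.6973/0.0416667 → 16 → q; chars eq.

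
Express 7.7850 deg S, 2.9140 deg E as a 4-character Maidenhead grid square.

JI12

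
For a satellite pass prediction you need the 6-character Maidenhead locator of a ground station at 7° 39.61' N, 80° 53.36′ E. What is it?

NJ07kp

Offset from 180°W / 90°S: lon 260.8893°, lat 97.6602°.
Field (20°×10°, letters A–R): 260.8893/20 → 13 → N, 97.6602/10 → 9 → J; chars NJ.
Square (2°×1°, digits 0–9): 0.8893/2 → 0, 7.6602/1 → 7; chars 07.
Subsquare (5′×2.5′, letters a–x): 0.8893/0.0833333 → 10 → k, 0.6602/0.0416667 → 15 → p; chars kp.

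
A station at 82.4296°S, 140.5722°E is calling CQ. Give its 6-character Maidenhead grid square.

QA07gn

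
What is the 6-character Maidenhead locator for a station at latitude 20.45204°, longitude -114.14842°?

DL20wk

Add 180° to longitude and 90° to latitude: 65.8516, 110.4520.
Field: lon ⌊65.8516/20⌋ = 3 → D; lat ⌊110.4520/10⌋ = 11 → L.
Square: lon ⌊5.8516/2⌋ = 2; lat ⌊0.4520/1⌋ = 0.
Subsquare: lon ⌊1.8516/0.0833333⌋ = 22 → w; lat ⌊0.4520/0.0416667⌋ = 10 → k.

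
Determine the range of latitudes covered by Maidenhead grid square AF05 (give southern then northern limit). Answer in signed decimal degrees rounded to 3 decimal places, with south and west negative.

Field A=0, F=5: +0·20° lon, +5·10° lat → SW at lon -180°, lat -40°.
Square 0, 5: +0·2° lon, +5·1° lat → SW at lon -180°, lat -35°.
Cell spans 2° lon × 1° lat.
south -35.000, north -34.000.

-35.000, -34.000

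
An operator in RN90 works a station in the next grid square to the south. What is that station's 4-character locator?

RM99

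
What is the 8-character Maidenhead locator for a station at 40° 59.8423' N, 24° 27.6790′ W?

HN70sx49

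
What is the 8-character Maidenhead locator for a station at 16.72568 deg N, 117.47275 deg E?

OK86rr64

Offset from 180°W / 90°S: lon 297.47275°, lat 106.72568°.
Field: lon ⌊297.47275/20⌋ = 14 → O; lat ⌊106.72568/10⌋ = 10 → K.
Square: lon ⌊17.47275/2⌋ = 8; lat ⌊6.72568/1⌋ = 6.
Subsquare: lon ⌊1.47275/0.0833333⌋ = 17 → r; lat ⌊0.72568/0.0416667⌋ = 17 → r.
Extended square: lon ⌊0.05608/0.00833333⌋ = 6; lat ⌊0.01735/0.00416667⌋ = 4.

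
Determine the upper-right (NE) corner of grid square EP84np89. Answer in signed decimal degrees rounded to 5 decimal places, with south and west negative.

64.66667, -82.84167

Field E=4, P=15: +4·20° lon, +15·10° lat → SW at lon -100°, lat 60°.
Square 8, 4: +8·2° lon, +4·1° lat → SW at lon -84°, lat 64°.
Subsquare n=13, p=15: +13·0.0833333° lon, +15·0.0416667° lat → SW at lon -82.9167°, lat 64.625°.
Extended square 8, 9: +8·0.00833333° lon, +9·0.00416667° lat → SW at lon -82.85°, lat 64.6625°.
Cell spans 0.00833333° lon × 0.00416667° lat. NE corner is SW corner plus one full cell.
latitude 64.66667, longitude -82.84167.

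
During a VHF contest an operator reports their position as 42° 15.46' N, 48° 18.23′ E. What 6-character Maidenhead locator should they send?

Offset from 180°W / 90°S: lon 228.3038°, lat 132.2577°.
Field (20°×10°, letters A–R): lon ⌊228.3038/20⌋ = 11 → L; lat ⌊132.2577/10⌋ = 13 → N.
Square (2°×1°, digits 0–9): lon ⌊8.3038/2⌋ = 4; lat ⌊2.2577/1⌋ = 2.
Subsquare (5′×2.5′, letters a–x): lon ⌊0.3038/0.0833333⌋ = 3 → d; lat ⌊0.2577/0.0416667⌋ = 6 → g.

LN42dg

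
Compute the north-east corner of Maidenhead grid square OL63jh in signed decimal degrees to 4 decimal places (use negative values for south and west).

Field O=14, L=11: +14·20° lon, +11·10° lat → SW at lon 100°, lat 20°.
Square 6, 3: +6·2° lon, +3·1° lat → SW at lon 112°, lat 23°.
Subsquare j=9, h=7: +9·0.0833333° lon, +7·0.0416667° lat → SW at lon 112.75°, lat 23.2917°.
Cell spans 0.0833333° lon × 0.0416667° lat. NE corner is SW corner plus one full cell.
latitude 23.3333, longitude 112.8333.

23.3333, 112.8333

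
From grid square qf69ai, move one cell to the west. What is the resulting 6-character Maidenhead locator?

Longitude subsquare a = 0; −1 → -1, wraps to 23 = x, carry into square.
Longitude square 6; −1 → 5.
The latitude characters are unchanged.

QF59xi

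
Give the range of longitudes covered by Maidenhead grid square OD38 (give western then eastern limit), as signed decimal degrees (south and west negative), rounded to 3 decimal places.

Field O=14, D=3: +14·20° lon, +3·10° lat → SW at lon 100°, lat -60°.
Square 3, 8: +3·2° lon, +8·1° lat → SW at lon 106°, lat -52°.
Cell spans 2° lon × 1° lat.
west 106.000, east 108.000.

106.000, 108.000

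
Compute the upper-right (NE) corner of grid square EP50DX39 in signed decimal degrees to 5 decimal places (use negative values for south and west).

Field E=4, P=15: +4·20° lon, +15·10° lat → SW at lon -100°, lat 60°.
Square 5, 0: +5·2° lon, +0·1° lat → SW at lon -90°, lat 60°.
Subsquare d=3, x=23: +3·0.0833333° lon, +23·0.0416667° lat → SW at lon -89.75°, lat 60.9583°.
Extended square 3, 9: +3·0.00833333° lon, +9·0.00416667° lat → SW at lon -89.725°, lat 60.9958°.
Cell spans 0.00833333° lon × 0.00416667° lat. NE corner is SW corner plus one full cell.
latitude 61.00000, longitude -89.71667.

61.00000, -89.71667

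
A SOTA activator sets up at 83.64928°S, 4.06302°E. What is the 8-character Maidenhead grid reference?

Offset from 180°W / 90°S: lon 184.06302°, lat 6.35072°.
Field (20°×10°, letters A–R): 184.06302/20 → 9 → J, 6.35072/10 → 0 → A; chars JA.
Square (2°×1°, digits 0–9): 4.06302/2 → 2, 6.35072/1 → 6; chars 26.
Subsquare (5′×2.5′, letters a–x): 0.06302/0.0833333 → 0 → a, 0.35072/0.0416667 → 8 → i; chars ai.
Extended square (30″×15″, digits 0–9): 0.06302/0.00833333 → 7, 0.01739/0.00416667 → 4; chars 74.

JA26ai74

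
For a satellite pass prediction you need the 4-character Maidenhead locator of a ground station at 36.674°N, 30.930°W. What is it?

HM46

Shift to the Maidenhead origin (180°W, 90°S): lon 149.07, lat 126.67.
Field (20°×10°, letters A–R): lon ⌊149.07/20⌋ = 7 → H; lat ⌊126.67/10⌋ = 12 → M.
Square (2°×1°, digits 0–9): lon ⌊9.07/2⌋ = 4; lat ⌊6.67/1⌋ = 6.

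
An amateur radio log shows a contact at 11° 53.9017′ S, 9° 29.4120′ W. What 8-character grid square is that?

IH58gc14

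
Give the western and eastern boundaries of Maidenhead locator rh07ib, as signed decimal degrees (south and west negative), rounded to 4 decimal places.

160.6667, 160.7500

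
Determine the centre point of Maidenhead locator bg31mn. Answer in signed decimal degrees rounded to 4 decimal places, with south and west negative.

-28.4375, -152.9583

Field B=1, G=6: +1·20° lon, +6·10° lat → SW at lon -160°, lat -30°.
Square 3, 1: +3·2° lon, +1·1° lat → SW at lon -154°, lat -29°.
Subsquare m=12, n=13: +12·0.0833333° lon, +13·0.0416667° lat → SW at lon -153°, lat -28.4583°.
Cell spans 0.0833333° lon × 0.0416667° lat. Centre is SW corner plus half of each.
latitude -28.4375, longitude -152.9583.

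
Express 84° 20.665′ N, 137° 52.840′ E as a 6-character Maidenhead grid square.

PR84wi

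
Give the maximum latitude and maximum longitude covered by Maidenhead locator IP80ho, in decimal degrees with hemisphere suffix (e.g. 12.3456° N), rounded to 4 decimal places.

Field I=8, P=15: +8·20° lon, +15·10° lat → SW at lon -20°, lat 60°.
Square 8, 0: +8·2° lon, +0·1° lat → SW at lon -4°, lat 60°.
Subsquare h=7, o=14: +7·0.0833333° lon, +14·0.0416667° lat → SW at lon -3.41667°, lat 60.5833°.
Cell spans 0.0833333° lon × 0.0416667° lat. NE corner is SW corner plus one full cell.
latitude 60.6250° N, longitude 3.3333° W.

60.6250° N, 3.3333° W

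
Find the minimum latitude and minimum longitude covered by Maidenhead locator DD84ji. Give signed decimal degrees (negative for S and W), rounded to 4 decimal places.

Field D=3, D=3: +3·20° lon, +3·10° lat → SW at lon -120°, lat -60°.
Square 8, 4: +8·2° lon, +4·1° lat → SW at lon -104°, lat -56°.
Subsquare j=9, i=8: +9·0.0833333° lon, +8·0.0416667° lat → SW at lon -103.25°, lat -55.6667°.
latitude -55.6667, longitude -103.2500.

-55.6667, -103.2500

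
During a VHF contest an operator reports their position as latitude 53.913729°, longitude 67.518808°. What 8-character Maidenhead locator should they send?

MO33sv29

Offset from 180°W / 90°S: lon 247.51881°, lat 143.91373°.
Field (20°×10°, letters A–R): 247.51881/20 → 12 → M, 143.91373/10 → 14 → O; chars MO.
Square (2°×1°, digits 0–9): 7.51881/2 → 3, 3.91373/1 → 3; chars 33.
Subsquare (5′×2.5′, letters a–x): 1.51881/0.0833333 → 18 → s, 0.91373/0.0416667 → 21 → v; chars sv.
Extended square (30″×15″, digits 0–9): 0.01881/0.00833333 → 2, 0.03873/0.00416667 → 9; chars 29.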